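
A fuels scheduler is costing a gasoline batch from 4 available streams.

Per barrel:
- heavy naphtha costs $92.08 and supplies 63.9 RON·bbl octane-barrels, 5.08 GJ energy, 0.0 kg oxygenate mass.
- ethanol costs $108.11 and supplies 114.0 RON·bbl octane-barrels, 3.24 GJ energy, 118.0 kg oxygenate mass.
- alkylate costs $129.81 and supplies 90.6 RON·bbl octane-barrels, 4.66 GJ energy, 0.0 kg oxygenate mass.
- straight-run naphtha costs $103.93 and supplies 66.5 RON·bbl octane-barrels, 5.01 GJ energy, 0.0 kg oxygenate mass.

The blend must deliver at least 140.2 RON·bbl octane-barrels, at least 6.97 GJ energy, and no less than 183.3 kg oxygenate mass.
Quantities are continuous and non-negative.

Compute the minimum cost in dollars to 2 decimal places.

Let x1 = barrels of heavy naphtha, x2 = barrels of ethanol, x3 = barrels of alkylate, x4 = barrels of straight-run naphtha.
Minimize 92.08x1 + 108.11x2 + 129.81x3 + 103.93x4 s.t.:
  63.9x1 + 114x2 + 90.6x3 + 66.5x4 ≥ 140.2   (octane-barrels)
  5.08x1 + 3.24x2 + 4.66x3 + 5.01x4 ≥ 6.97   (energy)
  118x2 ≥ 183.3   (oxygenate mass)
  x1, x2, x3, x4 ≥ 0.
The cheapest feasible vertex uses only heavy naphtha, ethanol; alkylate, straight-run naphtha are not used. Binding constraints: energy and oxygenate mass.
That vertex is x1 = 0.3813, x2 = 1.5534.
Cost = 92.08·0.3813 + 108.11·1.5534 = 203.0482.

$203.05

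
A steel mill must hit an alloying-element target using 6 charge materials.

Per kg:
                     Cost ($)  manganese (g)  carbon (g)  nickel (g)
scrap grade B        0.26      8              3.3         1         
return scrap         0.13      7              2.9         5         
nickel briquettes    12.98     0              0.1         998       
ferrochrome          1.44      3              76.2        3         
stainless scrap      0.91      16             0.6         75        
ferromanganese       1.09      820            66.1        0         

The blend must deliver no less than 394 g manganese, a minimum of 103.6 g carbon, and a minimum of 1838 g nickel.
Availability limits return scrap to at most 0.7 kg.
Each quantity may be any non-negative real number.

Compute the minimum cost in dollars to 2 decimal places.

$23.77

Treat it as an LP. Let x1 = kg of scrap grade B, x2 = kg of return scrap, x3 = kg of nickel briquettes, x4 = kg of ferrochrome, x5 = kg of stainless scrap, x6 = kg of ferromanganese.
min 0.26x1 + 0.13x2 + 12.98x3 + 1.44x4 + 0.91x5 + 1.09x6 s.t.:
  8x1 + 7x2 + 3x4 + 16x5 + 820x6 ≥ 394   (manganese)
  3.3x1 + 2.9x2 + 0.1x3 + 76.2x4 + 0.6x5 + 66.1x6 ≥ 103.6   (carbon)
  1x1 + 5x2 + 998x3 + 3x4 + 75x5 ≥ 1838   (nickel)
  x2 ≤ 0.7
  x1, x2, x3, x4, x5, x6 ≥ 0.
The minimum-cost mix takes nothing from scrap grade B, return scrap, nickel briquettes, ferrochrome — only stainless scrap, ferromanganese. There the carbon and nickel constraints are tight.
So stainless scrap = 24.51 kg, ferromanganese = 1.345 kg.
Hence cost = 0.91·24.51 + 1.09·1.345 = $23.7702.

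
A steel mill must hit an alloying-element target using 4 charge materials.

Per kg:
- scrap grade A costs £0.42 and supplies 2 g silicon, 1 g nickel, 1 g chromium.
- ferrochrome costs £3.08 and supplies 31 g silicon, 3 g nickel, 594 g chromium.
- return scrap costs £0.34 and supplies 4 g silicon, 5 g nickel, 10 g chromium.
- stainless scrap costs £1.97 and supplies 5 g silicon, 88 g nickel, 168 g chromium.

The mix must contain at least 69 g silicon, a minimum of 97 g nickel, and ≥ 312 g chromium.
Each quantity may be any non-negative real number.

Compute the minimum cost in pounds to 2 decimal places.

£6.30

Let x1 = kg of scrap grade A, x2 = kg of ferrochrome, x3 = kg of return scrap, x4 = kg of stainless scrap.
min 0.42x1 + 3.08x2 + 0.34x3 + 1.97x4 with:
  2x1 + 31x2 + 4x3 + 5x4 ≥ 69   (silicon)
  1x1 + 3x2 + 5x3 + 88x4 ≥ 97   (nickel)
  1x1 + 594x2 + 10x3 + 168x4 ≥ 312   (chromium)
  x1, x2, x3, x4 ≥ 0.
The minimum-cost mix takes nothing from scrap grade A — only ferrochrome, return scrap, stainless scrap. Binding constraints: silicon, nickel, chromium.
So ferrochrome = 0.2037 kg, return scrap = 15.4 kg, stainless scrap = 0.2206 kg.
Objective = 3.08·0.2037 + 0.34·15.4 + 1.97·0.2206 = 6.2980.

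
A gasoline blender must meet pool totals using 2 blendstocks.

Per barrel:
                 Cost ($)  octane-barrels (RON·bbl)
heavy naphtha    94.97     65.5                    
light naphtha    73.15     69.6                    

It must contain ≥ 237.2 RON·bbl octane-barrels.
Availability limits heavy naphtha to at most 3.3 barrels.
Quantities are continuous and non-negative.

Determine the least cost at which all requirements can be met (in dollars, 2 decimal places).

$249.30

This is a linear program. Let x1 = barrels of heavy naphtha, x2 = barrels of light naphtha.
min 94.97x1 + 73.15x2 s.t.:
  65.5x1 + 69.6x2 ≥ 237.2   (octane-barrels)
  x1 ≤ 3.3
  x1, x2 ≥ 0.
At the optimum only light naphtha is positive (heavy naphtha = 0). The octane-barrels requirement is met with equality.
Solving gives x2 = 3.408.
Cost = 73.15·3.408 = 249.2952.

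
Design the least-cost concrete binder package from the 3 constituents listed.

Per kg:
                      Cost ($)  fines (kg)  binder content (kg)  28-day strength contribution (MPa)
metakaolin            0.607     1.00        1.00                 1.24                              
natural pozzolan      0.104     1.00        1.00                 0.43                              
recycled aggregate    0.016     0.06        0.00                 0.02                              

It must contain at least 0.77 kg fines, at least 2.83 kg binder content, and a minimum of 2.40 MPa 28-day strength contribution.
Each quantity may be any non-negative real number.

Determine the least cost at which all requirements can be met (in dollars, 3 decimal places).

$0.580

Let x1 = kg of metakaolin, x2 = kg of natural pozzolan, x3 = kg of recycled aggregate.
Minimize 0.607x1 + 0.104x2 + 0.016x3 with:
  1x1 + 1x2 + 0.06x3 ≥ 0.77   (fines)
  1x1 + 1x2 ≥ 2.83   (binder content)
  1.24x1 + 0.43x2 + 0.02x3 ≥ 2.4   (28-day strength contribution)
  x1, x2, x3 ≥ 0.
The cheapest feasible vertex uses only natural pozzolan; metakaolin, recycled aggregate are not used. There the 28-day strength contribution constraint is tight.
That vertex is x2 = 5.581.
Hence cost = 0.104·5.581 = $0.58042.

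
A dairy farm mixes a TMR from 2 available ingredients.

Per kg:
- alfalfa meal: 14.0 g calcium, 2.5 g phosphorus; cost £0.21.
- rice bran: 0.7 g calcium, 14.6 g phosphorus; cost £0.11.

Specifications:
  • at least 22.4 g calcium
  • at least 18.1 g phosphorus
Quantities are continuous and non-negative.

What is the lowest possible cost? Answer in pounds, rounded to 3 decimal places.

This is a linear program. Let x1 = kg of alfalfa meal, x2 = kg of rice bran.
min 0.21x1 + 0.11x2 with:
  14x1 + 0.7x2 ≥ 22.4   (calcium)
  2.5x1 + 14.6x2 ≥ 18.1   (phosphorus)
  x1, x2 ≥ 0.
Both inputs are positive at the optimum. The calcium and phosphorus requirements are met with equality.
So alfalfa meal = 1.551 kg, rice bran = 0.9741 kg.
Total cost: 0.21·1.551 + 0.11·0.9741 = 0.43286.

£0.433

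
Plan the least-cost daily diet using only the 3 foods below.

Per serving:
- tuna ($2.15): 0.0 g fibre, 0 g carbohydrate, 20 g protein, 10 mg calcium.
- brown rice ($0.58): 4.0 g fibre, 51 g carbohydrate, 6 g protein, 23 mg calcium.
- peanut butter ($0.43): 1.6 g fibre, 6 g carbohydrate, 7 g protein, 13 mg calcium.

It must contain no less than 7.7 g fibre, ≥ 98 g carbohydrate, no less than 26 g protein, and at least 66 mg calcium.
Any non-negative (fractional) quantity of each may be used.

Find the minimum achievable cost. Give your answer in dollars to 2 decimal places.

$1.95

Treat it as an LP. Let x1 = servings of tuna, x2 = servings of brown rice, x3 = servings of peanut butter.
Minimise 2.15x1 + 0.58x2 + 0.43x3 with:
  4x2 + 1.6x3 ≥ 7.7   (fibre)
  51x2 + 6x3 ≥ 98   (carbohydrate)
  20x1 + 6x2 + 7x3 ≥ 26   (protein)
  10x1 + 23x2 + 13x3 ≥ 66   (calcium)
  x1, x2, x3 ≥ 0.
The minimum-cost mix takes nothing from tuna — only brown rice, peanut butter. Binding constraints: carbohydrate and protein.
That vertex is x2 = 1.651, x3 = 2.299.
Total cost: 0.58·1.651 + 0.43·2.299 = 1.9462.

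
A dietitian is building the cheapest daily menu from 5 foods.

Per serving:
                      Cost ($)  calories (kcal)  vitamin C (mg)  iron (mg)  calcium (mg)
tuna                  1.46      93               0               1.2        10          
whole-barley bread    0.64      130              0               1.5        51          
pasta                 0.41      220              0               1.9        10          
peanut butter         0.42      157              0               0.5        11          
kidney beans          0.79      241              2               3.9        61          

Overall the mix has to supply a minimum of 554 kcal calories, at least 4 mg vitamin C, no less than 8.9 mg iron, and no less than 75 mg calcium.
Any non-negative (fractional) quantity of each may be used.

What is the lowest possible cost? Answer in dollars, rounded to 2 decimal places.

Let x1 = servings of tuna, x2 = servings of whole-barley bread, x3 = servings of pasta, x4 = servings of peanut butter, x5 = servings of kidney beans.
Minimize 1.46x1 + 0.64x2 + 0.41x3 + 0.42x4 + 0.79x5 s.t.:
  93x1 + 130x2 + 220x3 + 157x4 + 241x5 ≥ 554   (calories)
  2x5 ≥ 4   (vitamin C)
  1.2x1 + 1.5x2 + 1.9x3 + 0.5x4 + 3.9x5 ≥ 8.9   (iron)
  10x1 + 51x2 + 10x3 + 11x4 + 61x5 ≥ 75   (calcium)
  x1, x2, x3, x4, x5 ≥ 0.
The optimal basis is {pasta, kidney beans}; tuna, whole-barley bread, peanut butter drop out. The calories and iron requirements are met with equality.
Solving gives x3 = 0.03924, x5 = 2.263.
Total cost: 0.41·0.03924 + 0.79·2.263 = 1.8039.

$1.80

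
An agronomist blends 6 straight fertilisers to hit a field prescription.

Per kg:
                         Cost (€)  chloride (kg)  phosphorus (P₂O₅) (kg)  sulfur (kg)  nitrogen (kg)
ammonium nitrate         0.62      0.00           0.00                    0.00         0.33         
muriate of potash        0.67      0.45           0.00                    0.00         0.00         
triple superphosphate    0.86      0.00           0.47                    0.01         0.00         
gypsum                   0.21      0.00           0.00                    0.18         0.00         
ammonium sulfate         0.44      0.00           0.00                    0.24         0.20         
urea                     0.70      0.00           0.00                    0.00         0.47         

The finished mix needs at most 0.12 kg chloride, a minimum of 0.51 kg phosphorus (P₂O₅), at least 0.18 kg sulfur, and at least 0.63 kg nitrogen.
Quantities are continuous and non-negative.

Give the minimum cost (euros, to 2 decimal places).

This is a linear program. Let x1 = kg of ammonium nitrate, x2 = kg of muriate of potash, x3 = kg of triple superphosphate, x4 = kg of gypsum, x5 = kg of ammonium sulfate, x6 = kg of urea.
min 0.62x1 + 0.67x2 + 0.86x3 + 0.21x4 + 0.44x5 + 0.7x6 with:
  0.45x2 ≤ 0.12   (chloride)
  0.47x3 ≥ 0.51   (phosphorus (P₂O₅))
  0.01x3 + 0.18x4 + 0.24x5 ≥ 0.18   (sulfur)
  0.33x1 + 0.2x5 + 0.47x6 ≥ 0.63   (nitrogen)
  x1, x2, x3, x4, x5, x6 ≥ 0.
At the optimum only triple superphosphate, ammonium sulfate, urea are positive (ammonium nitrate, muriate of potash, gypsum = 0). The phosphorus (P₂O₅), sulfur, nitrogen requirements are met with equality.
Solving gives x3 = 1.085, x5 = 0.7048, x6 = 1.041.
Hence cost = 0.86·1.085 + 0.44·0.7048 + 0.7·1.041 = €1.9719.

€1.97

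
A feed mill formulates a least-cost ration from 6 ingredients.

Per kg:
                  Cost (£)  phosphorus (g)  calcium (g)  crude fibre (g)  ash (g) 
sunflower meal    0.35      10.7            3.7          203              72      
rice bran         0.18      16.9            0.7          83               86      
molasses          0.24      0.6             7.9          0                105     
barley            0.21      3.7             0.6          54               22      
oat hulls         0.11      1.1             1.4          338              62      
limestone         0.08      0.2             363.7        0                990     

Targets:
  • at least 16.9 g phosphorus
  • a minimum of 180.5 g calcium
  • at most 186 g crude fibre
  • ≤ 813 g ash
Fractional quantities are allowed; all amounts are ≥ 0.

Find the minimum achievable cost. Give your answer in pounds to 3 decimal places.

Let x1 = kg of sunflower meal, x2 = kg of rice bran, x3 = kg of molasses, x4 = kg of barley, x5 = kg of oat hulls, x6 = kg of limestone.
Minimise 0.35x1 + 0.18x2 + 0.24x3 + 0.21x4 + 0.11x5 + 0.08x6 subject to:
  10.7x1 + 16.9x2 + 0.6x3 + 3.7x4 + 1.1x5 + 0.2x6 ≥ 16.9   (phosphorus)
  3.7x1 + 0.7x2 + 7.9x3 + 0.6x4 + 1.4x5 + 363.7x6 ≥ 180.5   (calcium)
  203x1 + 83x2 + 54x4 + 338x5 ≤ 186   (crude fibre)
  72x1 + 86x2 + 105x3 + 22x4 + 62x5 + 990x6 ≤ 813   (ash)
  x1, x2, x3, x4, x5, x6 ≥ 0.
The cheapest feasible vertex uses only rice bran, limestone; sunflower meal, molasses, barley, oat hulls are not used. The phosphorus and calcium requirements are met with equality.
That vertex is x2 = 0.9941, x6 = 0.4944.
Objective = 0.18·0.9941 + 0.08·0.4944 = 0.21849.

£0.218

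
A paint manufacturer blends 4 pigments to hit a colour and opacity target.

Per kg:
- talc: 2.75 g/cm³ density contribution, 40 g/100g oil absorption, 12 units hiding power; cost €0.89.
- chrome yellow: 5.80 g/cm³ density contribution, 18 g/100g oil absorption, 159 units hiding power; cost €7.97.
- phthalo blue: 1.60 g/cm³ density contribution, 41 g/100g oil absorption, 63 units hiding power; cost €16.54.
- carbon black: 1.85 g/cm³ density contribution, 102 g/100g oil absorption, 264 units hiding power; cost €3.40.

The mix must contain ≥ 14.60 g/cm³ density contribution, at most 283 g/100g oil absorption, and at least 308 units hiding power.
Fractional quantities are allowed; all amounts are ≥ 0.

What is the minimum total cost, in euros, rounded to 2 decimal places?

€7.44

This is a linear program. Let x1 = kg of talc, x2 = kg of chrome yellow, x3 = kg of phthalo blue, x4 = kg of carbon black.
Minimise 0.89x1 + 7.97x2 + 16.54x3 + 3.4x4 s.t.:
  2.75x1 + 5.8x2 + 1.6x3 + 1.85x4 ≥ 14.6   (density contribution)
  40x1 + 18x2 + 41x3 + 102x4 ≤ 283   (oil absorption)
  12x1 + 159x2 + 63x3 + 264x4 ≥ 308   (hiding power)
  x1, x2, x3, x4 ≥ 0.
The minimum-cost mix takes nothing from phthalo blue — only talc, chrome yellow, carbon black. Binding constraints: density contribution, oil absorption, hiding power.
So talc = 4.65 kg, chrome yellow = 0.009853 kg, carbon black = 0.9494 kg.
Cost = 0.89·4.65 + 7.97·0.009853 + 3.4·0.9494 = 7.44499.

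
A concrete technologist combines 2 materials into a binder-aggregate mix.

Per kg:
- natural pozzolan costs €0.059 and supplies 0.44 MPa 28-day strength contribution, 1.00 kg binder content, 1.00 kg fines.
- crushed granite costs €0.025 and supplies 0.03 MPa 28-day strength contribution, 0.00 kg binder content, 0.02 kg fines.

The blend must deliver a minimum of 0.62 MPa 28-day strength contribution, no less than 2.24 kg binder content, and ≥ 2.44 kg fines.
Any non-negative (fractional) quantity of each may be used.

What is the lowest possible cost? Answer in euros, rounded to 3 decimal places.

€0.144

Treat it as an LP. Let x1 = kg of natural pozzolan, x2 = kg of crushed granite.
Minimize 0.059x1 + 0.025x2 s.t.:
  0.44x1 + 0.03x2 ≥ 0.62   (28-day strength contribution)
  1x1 ≥ 2.24   (binder content)
  1x1 + 0.02x2 ≥ 2.44   (fines)
  x1, x2 ≥ 0.
At the optimum only natural pozzolan is positive (crushed granite = 0). Binding constraint: fines.
That vertex is x1 = 2.44.
Hence cost = 0.059·2.44 = €0.14396.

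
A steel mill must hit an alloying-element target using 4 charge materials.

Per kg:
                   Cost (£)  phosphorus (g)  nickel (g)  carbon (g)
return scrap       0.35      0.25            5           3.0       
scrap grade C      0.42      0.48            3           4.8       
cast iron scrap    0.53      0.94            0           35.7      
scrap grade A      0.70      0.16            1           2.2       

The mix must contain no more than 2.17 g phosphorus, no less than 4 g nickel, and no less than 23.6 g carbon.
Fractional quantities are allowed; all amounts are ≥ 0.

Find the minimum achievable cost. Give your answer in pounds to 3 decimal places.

£0.595

This is a linear program. Let x1 = kg of return scrap, x2 = kg of scrap grade C, x3 = kg of cast iron scrap, x4 = kg of scrap grade A.
min 0.35x1 + 0.42x2 + 0.53x3 + 0.7x4 subject to:
  0.25x1 + 0.48x2 + 0.94x3 + 0.16x4 ≤ 2.17   (phosphorus)
  5x1 + 3x2 + 1x4 ≥ 4   (nickel)
  3x1 + 4.8x2 + 35.7x3 + 2.2x4 ≥ 23.6   (carbon)
  x1, x2, x3, x4 ≥ 0.
The cheapest feasible vertex uses only return scrap, cast iron scrap; scrap grade C, scrap grade A are not used. Binding constraints: nickel and carbon.
So return scrap = 0.8 kg, cast iron scrap = 0.5938 kg.
Total cost: 0.35·0.8 + 0.53·0.5938 = 0.59471.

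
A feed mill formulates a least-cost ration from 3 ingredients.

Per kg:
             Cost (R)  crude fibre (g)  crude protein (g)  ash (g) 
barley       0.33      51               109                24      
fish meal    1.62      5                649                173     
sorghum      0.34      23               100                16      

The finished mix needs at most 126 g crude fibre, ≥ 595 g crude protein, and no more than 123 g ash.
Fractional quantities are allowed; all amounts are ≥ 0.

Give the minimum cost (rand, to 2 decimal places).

This is a linear program. Let x1 = kg of barley, x2 = kg of fish meal, x3 = kg of sorghum.
min 0.33x1 + 1.62x2 + 0.34x3 subject to:
  51x1 + 5x2 + 23x3 ≤ 126   (crude fibre)
  109x1 + 649x2 + 100x3 ≥ 595   (crude protein)
  24x1 + 173x2 + 16x3 ≤ 123   (ash)
  x1, x2, x3 ≥ 0.
The minimum-cost mix takes nothing from barley — only fish meal, sorghum. Binding constraints: crude protein and ash.
Optimal quantities: fish meal = 0.402 kg, sorghum = 3.341 kg.
Total cost: 1.62·0.402 + 0.34·3.341 = 1.7872.

R1.79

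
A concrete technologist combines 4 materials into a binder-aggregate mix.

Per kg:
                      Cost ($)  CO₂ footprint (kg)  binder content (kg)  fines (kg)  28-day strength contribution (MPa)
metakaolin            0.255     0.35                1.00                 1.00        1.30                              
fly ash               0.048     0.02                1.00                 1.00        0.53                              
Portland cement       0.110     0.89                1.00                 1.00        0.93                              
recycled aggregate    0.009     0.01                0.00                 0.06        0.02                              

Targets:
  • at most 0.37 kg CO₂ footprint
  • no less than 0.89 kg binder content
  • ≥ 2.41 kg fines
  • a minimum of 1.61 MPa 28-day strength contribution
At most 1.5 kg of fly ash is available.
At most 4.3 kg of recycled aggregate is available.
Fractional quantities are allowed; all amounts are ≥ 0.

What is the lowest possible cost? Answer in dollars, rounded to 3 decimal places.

$0.258

Let x1 = kg of metakaolin, x2 = kg of fly ash, x3 = kg of Portland cement, x4 = kg of recycled aggregate.
Minimise 0.255x1 + 0.048x2 + 0.11x3 + 0.009x4 with:
  0.35x1 + 0.02x2 + 0.89x3 + 0.01x4 ≤ 0.37   (CO₂ footprint)
  1x1 + 1x2 + 1x3 ≥ 0.89   (binder content)
  1x1 + 1x2 + 1x3 + 0.06x4 ≥ 2.41   (fines)
  1.3x1 + 0.53x2 + 0.93x3 + 0.02x4 ≥ 1.61   (28-day strength contribution)
  x2 ≤ 1.5
  x4 ≤ 4.3
  x1, x2, x3, x4 ≥ 0.
The optimal mix uses every input. The CO₂ footprint, fines, the fly ash cap, the recycled aggregate cap requirements are met with equality.
So metakaolin = 0.5246 kg, fly ash = 1.5 kg, Portland cement = 0.1274 kg, recycled aggregate = 4.3 kg.
Total cost: 0.255·0.5246 + 0.048·1.5 + 0.11·0.1274 + 0.009·4.3 = 0.25849.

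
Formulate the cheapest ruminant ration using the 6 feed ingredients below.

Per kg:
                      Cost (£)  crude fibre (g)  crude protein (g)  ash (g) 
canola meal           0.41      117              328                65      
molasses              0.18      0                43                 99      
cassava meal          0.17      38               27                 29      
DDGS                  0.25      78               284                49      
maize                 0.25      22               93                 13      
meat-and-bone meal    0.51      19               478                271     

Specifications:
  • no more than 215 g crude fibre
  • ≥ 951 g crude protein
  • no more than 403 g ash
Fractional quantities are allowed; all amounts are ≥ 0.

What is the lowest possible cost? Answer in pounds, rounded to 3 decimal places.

£0.874

Let x1 = kg of canola meal, x2 = kg of molasses, x3 = kg of cassava meal, x4 = kg of DDGS, x5 = kg of maize, x6 = kg of meat-and-bone meal.
Minimise 0.41x1 + 0.18x2 + 0.17x3 + 0.25x4 + 0.25x5 + 0.51x6 subject to:
  117x1 + 38x3 + 78x4 + 22x5 + 19x6 ≤ 215   (crude fibre)
  328x1 + 43x2 + 27x3 + 284x4 + 93x5 + 478x6 ≥ 951   (crude protein)
  65x1 + 99x2 + 29x3 + 49x4 + 13x5 + 271x6 ≤ 403   (ash)
  x1, x2, x3, x4, x5, x6 ≥ 0.
The cheapest feasible vertex uses only DDGS, meat-and-bone meal; canola meal, molasses, cassava meal, maize are not used. Binding constraints: crude fibre and crude protein.
Optimal quantities: DDGS = 2.656 kg, meat-and-bone meal = 0.4114 kg.
Cost = 0.25·2.656 + 0.51·0.4114 = 0.87381.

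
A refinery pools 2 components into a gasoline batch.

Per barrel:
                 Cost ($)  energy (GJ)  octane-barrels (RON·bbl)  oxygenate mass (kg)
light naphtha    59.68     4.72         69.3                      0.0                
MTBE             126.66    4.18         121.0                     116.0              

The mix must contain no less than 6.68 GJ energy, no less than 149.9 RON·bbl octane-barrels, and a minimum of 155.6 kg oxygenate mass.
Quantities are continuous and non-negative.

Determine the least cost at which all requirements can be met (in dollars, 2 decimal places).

$183.47

Set it up as a linear program. Let x1 = barrels of light naphtha, x2 = barrels of MTBE.
min 59.68x1 + 126.66x2 with:
  4.72x1 + 4.18x2 ≥ 6.68   (energy)
  69.3x1 + 121x2 ≥ 149.9   (octane-barrels)
  116x2 ≥ 155.6   (oxygenate mass)
  x1, x2 ≥ 0.
Both inputs are positive at the optimum. The energy and oxygenate mass requirements are met with equality.
Solving gives x1 = 0.22734, x2 = 1.3414.
Hence cost = 59.68·0.22734 + 126.66·1.3414 = $183.4694.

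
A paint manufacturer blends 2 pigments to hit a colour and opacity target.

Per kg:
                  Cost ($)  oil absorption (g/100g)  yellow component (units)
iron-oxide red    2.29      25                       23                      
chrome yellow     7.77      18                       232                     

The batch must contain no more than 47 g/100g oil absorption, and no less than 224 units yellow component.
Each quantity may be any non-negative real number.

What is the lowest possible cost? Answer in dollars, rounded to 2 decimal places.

$7.50

Treat it as an LP. Let x1 = kg of iron-oxide red, x2 = kg of chrome yellow.
min 2.29x1 + 7.77x2 subject to:
  25x1 + 18x2 ≤ 47   (oil absorption)
  23x1 + 232x2 ≥ 224   (yellow component)
  x1, x2 ≥ 0.
The cheapest feasible vertex uses only chrome yellow; iron-oxide red is not used. Binding constraint: yellow component.
Solving gives x2 = 0.9655.
Cost = 7.77·0.9655 = 7.5019.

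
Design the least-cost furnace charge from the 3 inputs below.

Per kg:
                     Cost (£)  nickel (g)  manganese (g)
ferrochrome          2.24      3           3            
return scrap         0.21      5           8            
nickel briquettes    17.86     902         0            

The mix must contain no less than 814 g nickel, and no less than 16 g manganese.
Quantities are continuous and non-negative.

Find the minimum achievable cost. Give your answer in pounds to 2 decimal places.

Let x1 = kg of ferrochrome, x2 = kg of return scrap, x3 = kg of nickel briquettes.
min 2.24x1 + 0.21x2 + 17.86x3 subject to:
  3x1 + 5x2 + 902x3 ≥ 814   (nickel)
  3x1 + 8x2 ≥ 16   (manganese)
  x1, x2, x3 ≥ 0.
At the optimum only return scrap, nickel briquettes are positive (ferrochrome = 0). The nickel and manganese requirements are met with equality.
That vertex is x2 = 2, x3 = 0.8914.
Total cost: 0.21·2 + 17.86·0.8914 = 16.3404.

£16.34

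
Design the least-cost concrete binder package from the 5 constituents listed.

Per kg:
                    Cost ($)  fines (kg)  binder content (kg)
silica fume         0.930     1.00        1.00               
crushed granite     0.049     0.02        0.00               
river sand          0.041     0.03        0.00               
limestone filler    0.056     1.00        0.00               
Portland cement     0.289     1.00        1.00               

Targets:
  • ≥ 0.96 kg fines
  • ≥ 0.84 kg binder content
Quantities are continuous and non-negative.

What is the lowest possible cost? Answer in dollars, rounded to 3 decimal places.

$0.249

Let x1 = kg of silica fume, x2 = kg of crushed granite, x3 = kg of river sand, x4 = kg of limestone filler, x5 = kg of Portland cement.
min 0.93x1 + 0.049x2 + 0.041x3 + 0.056x4 + 0.289x5 subject to:
  1x1 + 0.02x2 + 0.03x3 + 1x4 + 1x5 ≥ 0.96   (fines)
  1x1 + 1x5 ≥ 0.84   (binder content)
  x1, x2, x3, x4, x5 ≥ 0.
At the optimum only limestone filler, Portland cement are positive (silica fume, crushed granite, river sand = 0). The fines and binder content requirements are met with equality.
Solving gives x4 = 0.12, x5 = 0.84.
Objective = 0.056·0.12 + 0.289·0.84 = 0.24948.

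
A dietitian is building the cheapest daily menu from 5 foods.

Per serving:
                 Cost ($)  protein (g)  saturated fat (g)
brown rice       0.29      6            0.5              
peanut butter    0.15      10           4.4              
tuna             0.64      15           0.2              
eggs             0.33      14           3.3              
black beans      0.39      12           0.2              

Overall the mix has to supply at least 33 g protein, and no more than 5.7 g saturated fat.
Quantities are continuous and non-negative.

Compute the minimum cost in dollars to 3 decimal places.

Let x1 = servings of brown rice, x2 = servings of peanut butter, x3 = servings of tuna, x4 = servings of eggs, x5 = servings of black beans.
Minimise 0.29x1 + 0.15x2 + 0.64x3 + 0.33x4 + 0.39x5 with:
  6x1 + 10x2 + 15x3 + 14x4 + 12x5 ≥ 33   (protein)
  0.5x1 + 4.4x2 + 0.2x3 + 3.3x4 + 0.2x5 ≤ 5.7   (saturated fat)
  x1, x2, x3, x4, x5 ≥ 0.
The optimal basis is {peanut butter, black beans}; brown rice, tuna, eggs drop out. Binding constraints: protein and saturated fat.
So peanut butter = 1.217 servings, black beans = 1.736 servings.
Hence cost = 0.15·1.217 + 0.39·1.736 = $0.85959.

$0.860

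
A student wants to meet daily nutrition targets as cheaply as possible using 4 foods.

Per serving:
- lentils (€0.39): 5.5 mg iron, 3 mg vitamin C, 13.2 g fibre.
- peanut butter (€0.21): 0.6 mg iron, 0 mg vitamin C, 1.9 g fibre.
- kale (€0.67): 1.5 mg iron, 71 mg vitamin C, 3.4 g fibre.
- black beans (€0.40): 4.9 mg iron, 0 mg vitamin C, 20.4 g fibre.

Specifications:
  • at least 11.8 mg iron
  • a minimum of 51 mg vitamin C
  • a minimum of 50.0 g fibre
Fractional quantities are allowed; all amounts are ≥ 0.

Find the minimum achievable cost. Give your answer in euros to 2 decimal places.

This is a linear program. Let x1 = servings of lentils, x2 = servings of peanut butter, x3 = servings of kale, x4 = servings of black beans.
Minimise 0.39x1 + 0.21x2 + 0.67x3 + 0.4x4 subject to:
  5.5x1 + 0.6x2 + 1.5x3 + 4.9x4 ≥ 11.8   (iron)
  3x1 + 71x3 ≥ 51   (vitamin C)
  13.2x1 + 1.9x2 + 3.4x3 + 20.4x4 ≥ 50   (fibre)
  x1, x2, x3, x4 ≥ 0.
At the optimum only kale, black beans are positive (lentils, peanut butter = 0). Binding constraints: vitamin C and fibre.
Solving gives x3 = 0.7183, x4 = 2.331.
Cost = 0.67·0.7183 + 0.4·2.331 = 1.4137.

€1.41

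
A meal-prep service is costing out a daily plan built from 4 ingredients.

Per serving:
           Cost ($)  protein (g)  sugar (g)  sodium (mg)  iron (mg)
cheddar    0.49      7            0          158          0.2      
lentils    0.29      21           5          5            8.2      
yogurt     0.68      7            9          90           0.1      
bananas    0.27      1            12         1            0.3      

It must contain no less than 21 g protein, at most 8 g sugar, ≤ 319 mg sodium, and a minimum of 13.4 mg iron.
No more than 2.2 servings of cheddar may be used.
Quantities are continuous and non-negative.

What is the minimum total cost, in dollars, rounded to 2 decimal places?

$1.15

This is a linear program. Let x1 = servings of cheddar, x2 = servings of lentils, x3 = servings of yogurt, x4 = servings of bananas.
min 0.49x1 + 0.29x2 + 0.68x3 + 0.27x4 subject to:
  7x1 + 21x2 + 7x3 + 1x4 ≥ 21   (protein)
  5x2 + 9x3 + 12x4 ≤ 8   (sugar)
  158x1 + 5x2 + 90x3 + 1x4 ≤ 319   (sodium)
  0.2x1 + 8.2x2 + 0.1x3 + 0.3x4 ≥ 13.4   (iron)
  x1 ≤ 2.2
  x1, x2, x3, x4 ≥ 0.
The minimum-cost mix takes nothing from yogurt, bananas — only cheddar, lentils. Binding constraints: sugar and iron.
Optimal quantities: cheddar = 1.4 servings, lentils = 1.6 servings.
Hence cost = 0.49·1.4 + 0.29·1.6 = $1.1500.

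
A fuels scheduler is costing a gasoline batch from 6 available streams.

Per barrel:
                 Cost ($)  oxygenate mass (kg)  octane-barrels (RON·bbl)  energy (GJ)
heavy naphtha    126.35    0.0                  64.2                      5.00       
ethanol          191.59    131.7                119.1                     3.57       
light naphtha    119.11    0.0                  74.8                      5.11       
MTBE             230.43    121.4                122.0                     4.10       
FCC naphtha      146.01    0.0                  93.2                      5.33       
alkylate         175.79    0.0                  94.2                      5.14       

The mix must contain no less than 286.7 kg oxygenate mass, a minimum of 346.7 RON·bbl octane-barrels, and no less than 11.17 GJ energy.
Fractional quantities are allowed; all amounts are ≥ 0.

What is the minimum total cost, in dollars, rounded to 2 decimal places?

$554.04

This is a linear program. Let x1 = barrels of heavy naphtha, x2 = barrels of ethanol, x3 = barrels of light naphtha, x4 = barrels of MTBE, x5 = barrels of FCC naphtha, x6 = barrels of alkylate.
min 126.35x1 + 191.59x2 + 119.11x3 + 230.43x4 + 146.01x5 + 175.79x6 subject to:
  131.7x2 + 121.4x4 ≥ 286.7   (oxygenate mass)
  64.2x1 + 119.1x2 + 74.8x3 + 122x4 + 93.2x5 + 94.2x6 ≥ 346.7   (octane-barrels)
  5x1 + 3.57x2 + 5.11x3 + 4.1x4 + 5.33x5 + 5.14x6 ≥ 11.17   (energy)
  x1, x2, x3, x4, x5, x6 ≥ 0.
The minimum-cost mix takes nothing from heavy naphtha, light naphtha, MTBE, alkylate — only ethanol, FCC naphtha. The oxygenate mass and octane-barrels requirements are met with equality.
That vertex is x2 = 2.1769, x5 = 0.93808.
Total cost: 191.59·2.1769 + 146.01·0.93808 = 554.0413.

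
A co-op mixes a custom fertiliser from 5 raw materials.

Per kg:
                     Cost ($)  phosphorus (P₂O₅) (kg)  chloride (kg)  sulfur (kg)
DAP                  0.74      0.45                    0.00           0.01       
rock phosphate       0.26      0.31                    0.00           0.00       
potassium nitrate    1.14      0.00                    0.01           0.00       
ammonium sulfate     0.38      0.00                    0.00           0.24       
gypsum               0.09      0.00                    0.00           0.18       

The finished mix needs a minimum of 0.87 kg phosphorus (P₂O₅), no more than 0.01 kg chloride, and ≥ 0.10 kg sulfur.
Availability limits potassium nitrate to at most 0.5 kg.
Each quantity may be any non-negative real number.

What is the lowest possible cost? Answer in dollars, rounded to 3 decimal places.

$0.780

Let x1 = kg of DAP, x2 = kg of rock phosphate, x3 = kg of potassium nitrate, x4 = kg of ammonium sulfate, x5 = kg of gypsum.
Minimise 0.74x1 + 0.26x2 + 1.14x3 + 0.38x4 + 0.09x5 s.t.:
  0.45x1 + 0.31x2 ≥ 0.87   (phosphorus (P₂O₅))
  0.01x3 ≤ 0.01   (chloride)
  0.01x1 + 0.24x4 + 0.18x5 ≥ 0.1   (sulfur)
  x3 ≤ 0.5
  x1, x2, x3, x4, x5 ≥ 0.
The cheapest feasible vertex uses only rock phosphate, gypsum; DAP, potassium nitrate, ammonium sulfate are not used. There the phosphorus (P₂O₅) and sulfur constraints are tight.
So rock phosphate = 2.806 kg, gypsum = 0.5556 kg.
Hence cost = 0.26·2.806 + 0.09·0.5556 = $0.77956.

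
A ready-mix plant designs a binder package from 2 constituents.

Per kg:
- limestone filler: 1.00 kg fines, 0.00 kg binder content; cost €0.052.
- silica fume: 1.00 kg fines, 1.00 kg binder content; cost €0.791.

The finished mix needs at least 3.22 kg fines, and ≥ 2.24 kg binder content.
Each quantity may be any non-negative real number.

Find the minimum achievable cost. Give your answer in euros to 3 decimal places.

€1.823

Treat it as an LP. Let x1 = kg of limestone filler, x2 = kg of silica fume.
Minimize 0.052x1 + 0.791x2 subject to:
  1x1 + 1x2 ≥ 3.22   (fines)
  1x2 ≥ 2.24   (binder content)
  x1, x2 ≥ 0.
Both inputs are positive at the optimum. The fines and binder content requirements are met with equality.
That vertex is x1 = 0.98, x2 = 2.24.
Total cost: 0.052·0.98 + 0.791·2.24 = 1.82280.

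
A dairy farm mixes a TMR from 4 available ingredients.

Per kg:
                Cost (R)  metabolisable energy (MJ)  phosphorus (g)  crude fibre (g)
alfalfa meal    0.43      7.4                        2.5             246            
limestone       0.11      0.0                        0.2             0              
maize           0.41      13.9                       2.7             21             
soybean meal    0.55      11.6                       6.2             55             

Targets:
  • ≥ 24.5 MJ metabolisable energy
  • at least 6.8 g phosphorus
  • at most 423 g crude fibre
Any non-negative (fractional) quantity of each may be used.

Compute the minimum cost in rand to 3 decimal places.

R0.830

Treat it as an LP. Let x1 = kg of alfalfa meal, x2 = kg of limestone, x3 = kg of maize, x4 = kg of soybean meal.
Minimise 0.43x1 + 0.11x2 + 0.41x3 + 0.55x4 subject to:
  7.4x1 + 13.9x3 + 11.6x4 ≥ 24.5   (metabolisable energy)
  2.5x1 + 0.2x2 + 2.7x3 + 6.2x4 ≥ 6.8   (phosphorus)
  246x1 + 21x3 + 55x4 ≤ 423   (crude fibre)
  x1, x2, x3, x4 ≥ 0.
The cheapest feasible vertex uses only maize, soybean meal; alfalfa meal, limestone are not used. The metabolisable energy and phosphorus requirements are met with equality.
Optimal quantities: maize = 1.331 kg, soybean meal = 0.5171 kg.
Objective = 0.41·1.331 + 0.55·0.5171 = 0.83012.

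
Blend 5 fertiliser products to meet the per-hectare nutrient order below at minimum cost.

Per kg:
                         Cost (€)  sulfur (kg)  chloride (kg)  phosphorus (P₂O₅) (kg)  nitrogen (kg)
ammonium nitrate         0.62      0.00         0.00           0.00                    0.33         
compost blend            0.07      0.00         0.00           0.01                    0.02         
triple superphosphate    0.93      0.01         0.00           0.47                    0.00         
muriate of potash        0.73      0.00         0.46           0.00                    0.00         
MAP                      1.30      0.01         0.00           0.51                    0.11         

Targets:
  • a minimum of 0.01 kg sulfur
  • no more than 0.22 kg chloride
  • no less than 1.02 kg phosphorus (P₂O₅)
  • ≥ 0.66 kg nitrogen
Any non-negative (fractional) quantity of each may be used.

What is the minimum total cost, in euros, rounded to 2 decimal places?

Let x1 = kg of ammonium nitrate, x2 = kg of compost blend, x3 = kg of triple superphosphate, x4 = kg of muriate of potash, x5 = kg of MAP.
Minimise 0.62x1 + 0.07x2 + 0.93x3 + 0.73x4 + 1.3x5 with:
  0.01x3 + 0.01x5 ≥ 0.01   (sulfur)
  0.46x4 ≤ 0.22   (chloride)
  0.01x2 + 0.47x3 + 0.51x5 ≥ 1.02   (phosphorus (P₂O₅))
  0.33x1 + 0.02x2 + 0.11x5 ≥ 0.66   (nitrogen)
  x1, x2, x3, x4, x5 ≥ 0.
The minimum-cost mix takes nothing from compost blend, muriate of potash, MAP — only ammonium nitrate, triple superphosphate. There the phosphorus (P₂O₅) and nitrogen constraints are tight.
Optimal quantities: ammonium nitrate = 2 kg, triple superphosphate = 2.17 kg.
Total cost: 0.62·2 + 0.93·2.17 = 3.2581.

€3.26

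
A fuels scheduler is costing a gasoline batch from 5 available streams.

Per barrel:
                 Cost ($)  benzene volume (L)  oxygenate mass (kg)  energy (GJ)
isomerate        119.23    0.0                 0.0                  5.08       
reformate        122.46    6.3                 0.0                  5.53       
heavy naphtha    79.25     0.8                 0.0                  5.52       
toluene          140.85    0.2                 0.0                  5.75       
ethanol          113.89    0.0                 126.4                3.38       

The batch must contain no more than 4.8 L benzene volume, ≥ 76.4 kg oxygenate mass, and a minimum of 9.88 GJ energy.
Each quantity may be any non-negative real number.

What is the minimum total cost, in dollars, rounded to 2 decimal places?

$181.35

Set it up as a linear program. Let x1 = barrels of isomerate, x2 = barrels of reformate, x3 = barrels of heavy naphtha, x4 = barrels of toluene, x5 = barrels of ethanol.
Minimise 119.23x1 + 122.46x2 + 79.25x3 + 140.85x4 + 113.89x5 s.t.:
  6.3x2 + 0.8x3 + 0.2x4 ≤ 4.8   (benzene volume)
  126.4x5 ≥ 76.4   (oxygenate mass)
  5.08x1 + 5.53x2 + 5.52x3 + 5.75x4 + 3.38x5 ≥ 9.88   (energy)
  x1, x2, x3, x4, x5 ≥ 0.
The optimal basis is {heavy naphtha, ethanol}; isomerate, reformate, toluene drop out. Binding constraints: oxygenate mass and energy.
Solving gives x3 = 1.41975, x5 = 0.60443.
Cost = 79.25·1.41975 + 113.89·0.60443 = 181.3537.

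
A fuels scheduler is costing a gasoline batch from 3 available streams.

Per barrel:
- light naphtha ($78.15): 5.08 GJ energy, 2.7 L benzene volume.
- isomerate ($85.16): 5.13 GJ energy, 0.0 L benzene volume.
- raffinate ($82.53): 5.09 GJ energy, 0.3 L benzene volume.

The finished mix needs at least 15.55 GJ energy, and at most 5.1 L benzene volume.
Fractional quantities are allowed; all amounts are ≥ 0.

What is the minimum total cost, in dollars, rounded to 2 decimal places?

$244.78

Let x1 = barrels of light naphtha, x2 = barrels of isomerate, x3 = barrels of raffinate.
Minimise 78.15x1 + 85.16x2 + 82.53x3 s.t.:
  5.08x1 + 5.13x2 + 5.09x3 ≥ 15.55   (energy)
  2.7x1 + 0.3x3 ≤ 5.1   (benzene volume)
  x1, x2, x3 ≥ 0.
The cheapest feasible vertex uses only light naphtha, raffinate; isomerate is not used. There the energy and benzene volume constraints are tight.
That vertex is x1 = 1.7427, x3 = 1.3157.
Total cost: 78.15·1.7427 + 82.53·1.3157 = 244.7767.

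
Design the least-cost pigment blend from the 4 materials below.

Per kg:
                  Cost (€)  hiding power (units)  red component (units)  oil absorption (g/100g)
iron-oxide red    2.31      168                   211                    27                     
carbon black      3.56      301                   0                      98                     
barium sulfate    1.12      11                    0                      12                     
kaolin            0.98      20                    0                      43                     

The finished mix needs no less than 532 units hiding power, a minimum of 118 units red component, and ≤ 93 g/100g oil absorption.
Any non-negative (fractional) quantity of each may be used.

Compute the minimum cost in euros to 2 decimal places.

Let x1 = kg of iron-oxide red, x2 = kg of carbon black, x3 = kg of barium sulfate, x4 = kg of kaolin.
min 2.31x1 + 3.56x2 + 1.12x3 + 0.98x4 subject to:
  168x1 + 301x2 + 11x3 + 20x4 ≥ 532   (hiding power)
  211x1 ≥ 118   (red component)
  27x1 + 98x2 + 12x3 + 43x4 ≤ 93   (oil absorption)
  x1, x2, x3, x4 ≥ 0.
The minimum-cost mix takes nothing from barium sulfate, kaolin — only iron-oxide red, carbon black. Binding constraints: hiding power and oil absorption.
Solving gives x1 = 2.896, x2 = 0.1511.
Cost = 2.31·2.896 + 3.56·0.1511 = 7.2277.

€7.23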